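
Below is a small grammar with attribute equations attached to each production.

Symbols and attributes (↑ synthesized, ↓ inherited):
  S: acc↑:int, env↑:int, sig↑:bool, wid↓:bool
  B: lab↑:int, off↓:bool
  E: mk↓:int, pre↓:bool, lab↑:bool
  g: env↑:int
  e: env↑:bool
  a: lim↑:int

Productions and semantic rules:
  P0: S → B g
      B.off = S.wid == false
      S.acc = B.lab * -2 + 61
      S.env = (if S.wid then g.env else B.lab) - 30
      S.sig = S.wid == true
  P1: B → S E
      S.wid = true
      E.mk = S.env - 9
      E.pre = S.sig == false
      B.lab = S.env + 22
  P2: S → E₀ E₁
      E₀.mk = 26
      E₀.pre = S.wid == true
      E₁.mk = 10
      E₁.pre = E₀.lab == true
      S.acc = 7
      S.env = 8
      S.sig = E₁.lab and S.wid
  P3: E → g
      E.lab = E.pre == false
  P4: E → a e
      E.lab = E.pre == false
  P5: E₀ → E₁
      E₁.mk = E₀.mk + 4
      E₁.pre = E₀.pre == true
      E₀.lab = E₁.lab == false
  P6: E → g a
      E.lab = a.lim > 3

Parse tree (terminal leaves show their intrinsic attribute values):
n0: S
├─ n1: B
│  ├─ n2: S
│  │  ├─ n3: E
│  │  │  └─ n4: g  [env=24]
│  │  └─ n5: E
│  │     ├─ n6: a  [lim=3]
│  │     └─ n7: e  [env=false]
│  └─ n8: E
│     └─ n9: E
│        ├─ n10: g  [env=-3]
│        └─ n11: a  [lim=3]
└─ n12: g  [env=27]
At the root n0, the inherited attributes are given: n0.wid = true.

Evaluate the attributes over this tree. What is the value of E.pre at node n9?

false

1. n0.wid = true  [given at root]
2. n1.off = false  [S.wid == false]
3. n2.wid = true  [true]
4. n3.mk = 26  [26]
5. n3.pre = true  [S.wid == true]
6. n4.env = 24  [terminal]
7. n3.lab = false  [E.pre == false]
8. n5.mk = 10  [10]
9. n5.pre = false  [E₀.lab == true]
10. n6.lim = 3  [terminal]
11. n7.env = false  [terminal]
12. n5.lab = true  [E.pre == false]
13. n2.acc = 7  [7]
14. n2.env = 8  [8]
15. n2.sig = true  [E₁.lab and S.wid]
16. n8.mk = -1  [S.env - 9]
17. n8.pre = false  [S.sig == false]
18. n9.mk = 3  [E₀.mk + 4]
19. n9.pre = false  [E₀.pre == true]
20. n10.env = -3  [terminal]
21. n11.lim = 3  [terminal]
22. n9.lab = false  [a.lim > 3]
23. n8.lab = true  [E₁.lab == false]
24. n1.lab = 30  [S.env + 22]
25. n12.env = 27  [terminal]
26. n0.acc = 1  [B.lab * -2 + 61]
27. n0.env = -3  [(if S.wid then g.env else B.lab) - 30]
28. n0.sig = true  [S.wid == true]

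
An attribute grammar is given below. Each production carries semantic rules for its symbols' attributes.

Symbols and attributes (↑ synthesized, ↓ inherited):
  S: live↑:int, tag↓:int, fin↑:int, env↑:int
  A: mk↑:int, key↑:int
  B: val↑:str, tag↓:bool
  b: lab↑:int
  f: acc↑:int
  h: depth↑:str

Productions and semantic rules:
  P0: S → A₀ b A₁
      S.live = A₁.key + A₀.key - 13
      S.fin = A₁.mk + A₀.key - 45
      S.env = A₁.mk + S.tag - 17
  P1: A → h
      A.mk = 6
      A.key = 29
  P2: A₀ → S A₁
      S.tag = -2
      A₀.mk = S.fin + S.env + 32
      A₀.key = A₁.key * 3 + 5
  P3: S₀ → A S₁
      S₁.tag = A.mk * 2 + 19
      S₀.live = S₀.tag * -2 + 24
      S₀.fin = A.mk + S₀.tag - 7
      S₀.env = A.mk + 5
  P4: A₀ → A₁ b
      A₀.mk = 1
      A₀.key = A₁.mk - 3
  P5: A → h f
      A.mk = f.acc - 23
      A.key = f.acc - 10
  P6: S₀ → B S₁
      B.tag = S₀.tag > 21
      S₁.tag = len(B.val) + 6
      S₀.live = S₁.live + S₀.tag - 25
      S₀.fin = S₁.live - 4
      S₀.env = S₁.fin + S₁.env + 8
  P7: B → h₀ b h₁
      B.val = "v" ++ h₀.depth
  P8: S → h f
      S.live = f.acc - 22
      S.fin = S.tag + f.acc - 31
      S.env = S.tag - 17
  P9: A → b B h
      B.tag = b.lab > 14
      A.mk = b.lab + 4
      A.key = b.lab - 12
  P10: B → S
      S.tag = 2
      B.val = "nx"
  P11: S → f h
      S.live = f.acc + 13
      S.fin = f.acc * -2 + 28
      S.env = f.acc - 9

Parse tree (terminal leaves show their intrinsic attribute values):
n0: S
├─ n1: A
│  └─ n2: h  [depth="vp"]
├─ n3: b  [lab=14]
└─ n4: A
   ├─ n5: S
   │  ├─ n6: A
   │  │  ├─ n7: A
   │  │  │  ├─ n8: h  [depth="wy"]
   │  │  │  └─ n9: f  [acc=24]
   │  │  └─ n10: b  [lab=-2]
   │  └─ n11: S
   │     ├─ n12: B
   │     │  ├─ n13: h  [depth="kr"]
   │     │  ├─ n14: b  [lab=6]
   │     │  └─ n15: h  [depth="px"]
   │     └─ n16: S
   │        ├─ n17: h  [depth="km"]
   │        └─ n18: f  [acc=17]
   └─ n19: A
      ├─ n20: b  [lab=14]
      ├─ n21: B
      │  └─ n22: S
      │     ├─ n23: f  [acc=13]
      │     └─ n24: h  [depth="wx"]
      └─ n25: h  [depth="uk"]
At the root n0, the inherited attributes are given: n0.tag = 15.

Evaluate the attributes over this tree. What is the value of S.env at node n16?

1. n0.tag = 15  [given at root]
2. n2.depth = "vp"  [terminal]
3. n1.mk = 6  [6]
4. n1.key = 29  [29]
5. n3.lab = 14  [terminal]
6. n5.tag = -2  [-2]
7. n8.depth = "wy"  [terminal]
8. n9.acc = 24  [terminal]
9. n7.mk = 1  [f.acc - 23]
10. n7.key = 14  [f.acc - 10]
11. n10.lab = -2  [terminal]
12. n6.mk = 1  [1]
13. n6.key = -2  [A₁.mk - 3]
14. n11.tag = 21  [A.mk * 2 + 19]
15. n12.tag = false  [S₀.tag > 21]
16. n13.depth = "kr"  [terminal]
17. n14.lab = 6  [terminal]
18. n15.depth = "px"  [terminal]
19. n12.val = "vkr"  ["v" ++ h₀.depth]
20. n16.tag = 9  [len(B.val) + 6]
21. n17.depth = "km"  [terminal]
22. n18.acc = 17  [terminal]
23. n16.live = -5  [f.acc - 22]
24. n16.fin = -5  [S.tag + f.acc - 31]
25. n16.env = -8  [S.tag - 17]
26. n11.live = -9  [S₁.live + S₀.tag - 25]
27. n11.fin = -9  [S₁.live - 4]
28. n11.env = -5  [S₁.fin + S₁.env + 8]
29. n5.live = 28  [S₀.tag * -2 + 24]
30. n5.fin = -8  [A.mk + S₀.tag - 7]
31. n5.env = 6  [A.mk + 5]
32. n20.lab = 14  [terminal]
33. n21.tag = false  [b.lab > 14]
34. n22.tag = 2  [2]
35. n23.acc = 13  [terminal]
36. n24.depth = "wx"  [terminal]
37. n22.live = 26  [f.acc + 13]
38. n22.fin = 2  [f.acc * -2 + 28]
39. n22.env = 4  [f.acc - 9]
40. n21.val = "nx"  ["nx"]
41. n25.depth = "uk"  [terminal]
42. n19.mk = 18  [b.lab + 4]
43. n19.key = 2  [b.lab - 12]
44. n4.mk = 30  [S.fin + S.env + 32]
45. n4.key = 11  [A₁.key * 3 + 5]
46. n0.live = 27  [A₁.key + A₀.key - 13]
47. n0.fin = 14  [A₁.mk + A₀.key - 45]
48. n0.env = 28  [A₁.mk + S.tag - 17]

-8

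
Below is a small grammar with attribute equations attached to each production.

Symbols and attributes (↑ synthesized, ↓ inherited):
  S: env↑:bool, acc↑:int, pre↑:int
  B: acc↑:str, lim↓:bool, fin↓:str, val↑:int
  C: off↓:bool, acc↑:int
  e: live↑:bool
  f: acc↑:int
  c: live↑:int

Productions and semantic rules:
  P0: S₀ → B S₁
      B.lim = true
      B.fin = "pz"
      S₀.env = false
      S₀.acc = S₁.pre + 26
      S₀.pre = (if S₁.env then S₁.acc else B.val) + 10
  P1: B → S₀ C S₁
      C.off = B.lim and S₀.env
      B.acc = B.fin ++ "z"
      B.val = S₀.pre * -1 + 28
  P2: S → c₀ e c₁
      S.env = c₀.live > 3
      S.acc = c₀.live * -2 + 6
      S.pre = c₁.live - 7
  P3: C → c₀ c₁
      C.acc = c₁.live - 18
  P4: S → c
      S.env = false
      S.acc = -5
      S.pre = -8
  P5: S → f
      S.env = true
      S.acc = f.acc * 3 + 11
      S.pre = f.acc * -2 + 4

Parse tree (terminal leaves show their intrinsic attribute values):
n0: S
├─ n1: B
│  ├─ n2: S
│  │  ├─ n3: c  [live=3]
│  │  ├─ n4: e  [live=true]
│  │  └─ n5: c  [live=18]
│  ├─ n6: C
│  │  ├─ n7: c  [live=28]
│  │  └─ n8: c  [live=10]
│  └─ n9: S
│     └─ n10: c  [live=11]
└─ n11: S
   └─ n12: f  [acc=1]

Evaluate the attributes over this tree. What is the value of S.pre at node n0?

1. n1.lim = true  [true]
2. n1.fin = "pz"  ["pz"]
3. n3.live = 3  [terminal]
4. n4.live = true  [terminal]
5. n5.live = 18  [terminal]
6. n2.env = false  [c₀.live > 3]
7. n2.acc = 0  [c₀.live * -2 + 6]
8. n2.pre = 11  [c₁.live - 7]
9. n6.off = false  [B.lim and S₀.env]
10. n7.live = 28  [terminal]
11. n8.live = 10  [terminal]
12. n6.acc = -8  [c₁.live - 18]
13. n10.live = 11  [terminal]
14. n9.env = false  [false]
15. n9.acc = -5  [-5]
16. n9.pre = -8  [-8]
17. n1.acc = "pzz"  [B.fin ++ "z"]
18. n1.val = 17  [S₀.pre * -1 + 28]
19. n12.acc = 1  [terminal]
20. n11.env = true  [true]
21. n11.acc = 14  [f.acc * 3 + 11]
22. n11.pre = 2  [f.acc * -2 + 4]
23. n0.env = false  [false]
24. n0.acc = 28  [S₁.pre + 26]
25. n0.pre = 24  [(if S₁.env then S₁.acc else B.val) + 10]

24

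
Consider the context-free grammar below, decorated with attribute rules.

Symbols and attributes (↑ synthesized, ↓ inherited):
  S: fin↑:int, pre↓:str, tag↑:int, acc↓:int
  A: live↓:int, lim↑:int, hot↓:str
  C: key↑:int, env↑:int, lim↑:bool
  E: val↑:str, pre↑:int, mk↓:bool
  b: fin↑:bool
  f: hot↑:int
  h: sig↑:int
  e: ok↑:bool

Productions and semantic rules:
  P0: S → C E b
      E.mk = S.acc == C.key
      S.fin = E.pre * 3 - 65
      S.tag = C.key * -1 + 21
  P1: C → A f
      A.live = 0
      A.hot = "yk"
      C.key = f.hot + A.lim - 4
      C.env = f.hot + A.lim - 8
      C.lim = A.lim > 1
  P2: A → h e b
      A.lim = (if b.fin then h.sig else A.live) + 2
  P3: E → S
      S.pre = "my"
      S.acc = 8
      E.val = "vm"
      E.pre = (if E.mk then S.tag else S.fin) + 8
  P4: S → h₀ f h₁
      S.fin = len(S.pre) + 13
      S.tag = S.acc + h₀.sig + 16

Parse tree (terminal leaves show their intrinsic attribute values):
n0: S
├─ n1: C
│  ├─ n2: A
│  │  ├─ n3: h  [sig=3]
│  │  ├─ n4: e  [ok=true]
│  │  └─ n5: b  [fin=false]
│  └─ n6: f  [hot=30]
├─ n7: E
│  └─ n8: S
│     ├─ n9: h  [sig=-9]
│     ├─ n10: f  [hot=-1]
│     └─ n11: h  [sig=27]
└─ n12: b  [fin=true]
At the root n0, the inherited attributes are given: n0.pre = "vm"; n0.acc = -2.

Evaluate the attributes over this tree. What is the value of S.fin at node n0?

1. n0.pre = "vm"  [given at root]
2. n0.acc = -2  [given at root]
3. n2.live = 0  [0]
4. n2.hot = "yk"  ["yk"]
5. n3.sig = 3  [terminal]
6. n4.ok = true  [terminal]
7. n5.fin = false  [terminal]
8. n2.lim = 2  [(if b.fin then h.sig else A.live) + 2]
9. n6.hot = 30  [terminal]
10. n1.key = 28  [f.hot + A.lim - 4]
11. n1.env = 24  [f.hot + A.lim - 8]
12. n1.lim = true  [A.lim > 1]
13. n7.mk = false  [S.acc == C.key]
14. n8.pre = "my"  ["my"]
15. n8.acc = 8  [8]
16. n9.sig = -9  [terminal]
17. n10.hot = -1  [terminal]
18. n11.sig = 27  [terminal]
19. n8.fin = 15  [len(S.pre) + 13]
20. n8.tag = 15  [S.acc + h₀.sig + 16]
21. n7.val = "vm"  ["vm"]
22. n7.pre = 23  [(if E.mk then S.tag else S.fin) + 8]
23. n12.fin = true  [terminal]
24. n0.fin = 4  [E.pre * 3 - 65]
25. n0.tag = -7  [C.key * -1 + 21]

4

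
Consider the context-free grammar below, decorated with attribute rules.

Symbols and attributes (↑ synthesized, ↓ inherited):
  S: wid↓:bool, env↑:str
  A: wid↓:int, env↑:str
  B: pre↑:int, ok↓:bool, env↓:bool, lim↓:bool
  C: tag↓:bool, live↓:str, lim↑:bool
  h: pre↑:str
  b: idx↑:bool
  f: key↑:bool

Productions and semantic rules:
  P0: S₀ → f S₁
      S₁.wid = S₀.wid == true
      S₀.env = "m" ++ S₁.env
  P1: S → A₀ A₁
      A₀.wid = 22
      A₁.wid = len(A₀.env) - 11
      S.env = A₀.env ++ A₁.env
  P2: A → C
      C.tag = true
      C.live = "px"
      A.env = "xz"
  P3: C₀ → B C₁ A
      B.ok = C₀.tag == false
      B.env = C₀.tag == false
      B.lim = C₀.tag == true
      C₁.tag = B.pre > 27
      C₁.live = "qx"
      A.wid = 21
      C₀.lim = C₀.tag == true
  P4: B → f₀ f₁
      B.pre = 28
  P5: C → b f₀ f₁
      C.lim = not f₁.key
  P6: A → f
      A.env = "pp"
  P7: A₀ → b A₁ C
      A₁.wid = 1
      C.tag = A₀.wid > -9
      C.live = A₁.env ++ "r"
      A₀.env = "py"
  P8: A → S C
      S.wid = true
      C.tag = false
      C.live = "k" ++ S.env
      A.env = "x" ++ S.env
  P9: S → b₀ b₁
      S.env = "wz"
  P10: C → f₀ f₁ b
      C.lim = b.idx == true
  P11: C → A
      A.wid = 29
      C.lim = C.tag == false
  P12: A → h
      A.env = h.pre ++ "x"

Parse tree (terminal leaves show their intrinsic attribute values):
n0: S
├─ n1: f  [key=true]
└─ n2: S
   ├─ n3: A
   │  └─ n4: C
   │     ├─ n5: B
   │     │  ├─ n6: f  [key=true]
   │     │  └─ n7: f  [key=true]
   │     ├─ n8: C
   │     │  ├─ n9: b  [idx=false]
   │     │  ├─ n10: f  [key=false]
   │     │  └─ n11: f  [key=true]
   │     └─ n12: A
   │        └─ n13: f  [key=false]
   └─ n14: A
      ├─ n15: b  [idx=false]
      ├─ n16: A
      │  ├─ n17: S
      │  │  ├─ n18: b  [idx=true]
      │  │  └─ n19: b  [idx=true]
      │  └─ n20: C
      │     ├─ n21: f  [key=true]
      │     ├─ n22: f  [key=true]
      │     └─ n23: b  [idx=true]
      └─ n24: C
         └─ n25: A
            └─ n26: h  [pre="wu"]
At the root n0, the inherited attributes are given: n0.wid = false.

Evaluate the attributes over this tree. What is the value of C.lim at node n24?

true

1. n0.wid = false  [given at root]
2. n1.key = true  [terminal]
3. n2.wid = false  [S₀.wid == true]
4. n3.wid = 22  [22]
5. n4.tag = true  [true]
6. n4.live = "px"  ["px"]
7. n5.ok = false  [C₀.tag == false]
8. n5.env = false  [C₀.tag == false]
9. n5.lim = true  [C₀.tag == true]
10. n6.key = true  [terminal]
11. n7.key = true  [terminal]
12. n5.pre = 28  [28]
13. n8.tag = true  [B.pre > 27]
14. n8.live = "qx"  ["qx"]
15. n9.idx = false  [terminal]
16. n10.key = false  [terminal]
17. n11.key = true  [terminal]
18. n8.lim = false  [not f₁.key]
19. n12.wid = 21  [21]
20. n13.key = false  [terminal]
21. n12.env = "pp"  ["pp"]
22. n4.lim = true  [C₀.tag == true]
23. n3.env = "xz"  ["xz"]
24. n14.wid = -9  [len(A₀.env) - 11]
25. n15.idx = false  [terminal]
26. n16.wid = 1  [1]
27. n17.wid = true  [true]
28. n18.idx = true  [terminal]
29. n19.idx = true  [terminal]
30. n17.env = "wz"  ["wz"]
31. n20.tag = false  [false]
32. n20.live = "kwz"  ["k" ++ S.env]
33. n21.key = true  [terminal]
34. n22.key = true  [terminal]
35. n23.idx = true  [terminal]
36. n20.lim = true  [b.idx == true]
37. n16.env = "xwz"  ["x" ++ S.env]
38. n24.tag = false  [A₀.wid > -9]
39. n24.live = "xwzr"  [A₁.env ++ "r"]
40. n25.wid = 29  [29]
41. n26.pre = "wu"  [terminal]
42. n25.env = "wux"  [h.pre ++ "x"]
43. n24.lim = true  [C.tag == false]
44. n14.env = "py"  ["py"]
45. n2.env = "xzpy"  [A₀.env ++ A₁.env]
46. n0.env = "mxzpy"  ["m" ++ S₁.env]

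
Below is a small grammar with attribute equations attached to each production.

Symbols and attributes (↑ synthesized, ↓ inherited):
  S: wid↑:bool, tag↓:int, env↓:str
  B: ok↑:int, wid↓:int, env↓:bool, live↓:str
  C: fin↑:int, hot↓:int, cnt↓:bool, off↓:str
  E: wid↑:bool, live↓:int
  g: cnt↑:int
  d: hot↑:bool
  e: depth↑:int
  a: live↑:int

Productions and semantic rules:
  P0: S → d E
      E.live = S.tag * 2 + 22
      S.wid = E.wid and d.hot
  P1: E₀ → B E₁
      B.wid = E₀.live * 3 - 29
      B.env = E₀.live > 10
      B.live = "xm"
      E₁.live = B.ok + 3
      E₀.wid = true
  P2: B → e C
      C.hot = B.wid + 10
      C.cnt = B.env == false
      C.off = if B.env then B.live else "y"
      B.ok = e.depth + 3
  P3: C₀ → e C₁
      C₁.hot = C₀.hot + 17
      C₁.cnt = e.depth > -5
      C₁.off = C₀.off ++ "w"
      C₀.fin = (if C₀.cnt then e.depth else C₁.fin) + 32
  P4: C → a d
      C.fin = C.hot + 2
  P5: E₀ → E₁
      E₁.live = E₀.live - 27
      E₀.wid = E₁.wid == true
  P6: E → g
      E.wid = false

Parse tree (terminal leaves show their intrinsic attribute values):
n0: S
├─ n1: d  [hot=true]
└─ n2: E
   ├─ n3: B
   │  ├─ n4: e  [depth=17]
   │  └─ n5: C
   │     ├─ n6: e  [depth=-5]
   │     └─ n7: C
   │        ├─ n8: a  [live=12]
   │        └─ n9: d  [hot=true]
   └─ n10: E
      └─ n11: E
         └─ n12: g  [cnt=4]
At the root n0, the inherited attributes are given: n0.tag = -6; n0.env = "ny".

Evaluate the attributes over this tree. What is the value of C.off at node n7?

1. n0.tag = -6  [given at root]
2. n0.env = "ny"  [given at root]
3. n1.hot = true  [terminal]
4. n2.live = 10  [S.tag * 2 + 22]
5. n3.wid = 1  [E₀.live * 3 - 29]
6. n3.env = false  [E₀.live > 10]
7. n3.live = "xm"  ["xm"]
8. n4.depth = 17  [terminal]
9. n5.hot = 11  [B.wid + 10]
10. n5.cnt = true  [B.env == false]
11. n5.off = "y"  [if B.env then B.live else "y"]
12. n6.depth = -5  [terminal]
13. n7.hot = 28  [C₀.hot + 17]
14. n7.cnt = false  [e.depth > -5]
15. n7.off = "yw"  [C₀.off ++ "w"]
16. n8.live = 12  [terminal]
17. n9.hot = true  [terminal]
18. n7.fin = 30  [C.hot + 2]
19. n5.fin = 27  [(if C₀.cnt then e.depth else C₁.fin) + 32]
20. n3.ok = 20  [e.depth + 3]
21. n10.live = 23  [B.ok + 3]
22. n11.live = -4  [E₀.live - 27]
23. n12.cnt = 4  [terminal]
24. n11.wid = false  [false]
25. n10.wid = false  [E₁.wid == true]
26. n2.wid = true  [true]
27. n0.wid = true  [E.wid and d.hot]

"yw"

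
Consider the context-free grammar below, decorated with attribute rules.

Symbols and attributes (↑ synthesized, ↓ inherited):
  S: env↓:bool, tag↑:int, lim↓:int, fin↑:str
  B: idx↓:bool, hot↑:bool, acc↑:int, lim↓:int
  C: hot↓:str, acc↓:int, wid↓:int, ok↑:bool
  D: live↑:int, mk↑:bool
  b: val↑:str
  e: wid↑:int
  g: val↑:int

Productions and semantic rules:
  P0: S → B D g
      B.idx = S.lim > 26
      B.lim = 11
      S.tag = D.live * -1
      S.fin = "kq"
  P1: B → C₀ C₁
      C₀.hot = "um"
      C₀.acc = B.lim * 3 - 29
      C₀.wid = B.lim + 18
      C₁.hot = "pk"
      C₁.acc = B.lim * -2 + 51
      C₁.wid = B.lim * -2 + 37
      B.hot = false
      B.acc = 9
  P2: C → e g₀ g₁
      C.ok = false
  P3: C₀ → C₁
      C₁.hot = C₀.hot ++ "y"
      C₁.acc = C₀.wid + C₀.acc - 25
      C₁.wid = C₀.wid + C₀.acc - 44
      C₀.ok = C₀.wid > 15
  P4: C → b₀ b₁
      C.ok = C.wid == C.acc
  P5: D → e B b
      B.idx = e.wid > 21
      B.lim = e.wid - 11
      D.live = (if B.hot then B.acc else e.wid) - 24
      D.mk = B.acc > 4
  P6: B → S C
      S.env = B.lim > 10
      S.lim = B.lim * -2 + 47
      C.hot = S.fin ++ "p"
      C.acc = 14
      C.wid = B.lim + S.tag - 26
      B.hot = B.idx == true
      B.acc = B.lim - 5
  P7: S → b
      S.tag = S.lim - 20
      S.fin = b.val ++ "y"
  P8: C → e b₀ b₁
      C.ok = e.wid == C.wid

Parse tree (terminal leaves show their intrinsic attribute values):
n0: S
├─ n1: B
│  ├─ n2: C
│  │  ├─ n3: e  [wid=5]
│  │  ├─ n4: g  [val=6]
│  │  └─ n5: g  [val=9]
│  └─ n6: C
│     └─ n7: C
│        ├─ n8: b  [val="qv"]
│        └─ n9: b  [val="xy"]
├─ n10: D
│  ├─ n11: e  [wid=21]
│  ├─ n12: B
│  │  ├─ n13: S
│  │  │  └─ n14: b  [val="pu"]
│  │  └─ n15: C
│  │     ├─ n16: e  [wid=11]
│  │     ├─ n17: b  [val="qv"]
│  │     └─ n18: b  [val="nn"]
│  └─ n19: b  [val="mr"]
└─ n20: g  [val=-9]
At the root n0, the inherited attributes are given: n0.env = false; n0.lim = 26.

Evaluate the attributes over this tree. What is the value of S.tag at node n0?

3

1. n0.env = false  [given at root]
2. n0.lim = 26  [given at root]
3. n1.idx = false  [S.lim > 26]
4. n1.lim = 11  [11]
5. n2.hot = "um"  ["um"]
6. n2.acc = 4  [B.lim * 3 - 29]
7. n2.wid = 29  [B.lim + 18]
8. n3.wid = 5  [terminal]
9. n4.val = 6  [terminal]
10. n5.val = 9  [terminal]
11. n2.ok = false  [false]
12. n6.hot = "pk"  ["pk"]
13. n6.acc = 29  [B.lim * -2 + 51]
14. n6.wid = 15  [B.lim * -2 + 37]
15. n7.hot = "pky"  [C₀.hot ++ "y"]
16. n7.acc = 19  [C₀.wid + C₀.acc - 25]
17. n7.wid = 0  [C₀.wid + C₀.acc - 44]
18. n8.val = "qv"  [terminal]
19. n9.val = "xy"  [terminal]
20. n7.ok = false  [C.wid == C.acc]
21. n6.ok = false  [C₀.wid > 15]
22. n1.hot = false  [false]
23. n1.acc = 9  [9]
24. n11.wid = 21  [terminal]
25. n12.idx = false  [e.wid > 21]
26. n12.lim = 10  [e.wid - 11]
27. n13.env = false  [B.lim > 10]
28. n13.lim = 27  [B.lim * -2 + 47]
29. n14.val = "pu"  [terminal]
30. n13.tag = 7  [S.lim - 20]
31. n13.fin = "puy"  [b.val ++ "y"]
32. n15.hot = "puyp"  [S.fin ++ "p"]
33. n15.acc = 14  [14]
34. n15.wid = -9  [B.lim + S.tag - 26]
35. n16.wid = 11  [terminal]
36. n17.val = "qv"  [terminal]
37. n18.val = "nn"  [terminal]
38. n15.ok = false  [e.wid == C.wid]
39. n12.hot = false  [B.idx == true]
40. n12.acc = 5  [B.lim - 5]
41. n19.val = "mr"  [terminal]
42. n10.live = -3  [(if B.hot then B.acc else e.wid) - 24]
43. n10.mk = true  [B.acc > 4]
44. n20.val = -9  [terminal]
45. n0.tag = 3  [D.live * -1]
46. n0.fin = "kq"  ["kq"]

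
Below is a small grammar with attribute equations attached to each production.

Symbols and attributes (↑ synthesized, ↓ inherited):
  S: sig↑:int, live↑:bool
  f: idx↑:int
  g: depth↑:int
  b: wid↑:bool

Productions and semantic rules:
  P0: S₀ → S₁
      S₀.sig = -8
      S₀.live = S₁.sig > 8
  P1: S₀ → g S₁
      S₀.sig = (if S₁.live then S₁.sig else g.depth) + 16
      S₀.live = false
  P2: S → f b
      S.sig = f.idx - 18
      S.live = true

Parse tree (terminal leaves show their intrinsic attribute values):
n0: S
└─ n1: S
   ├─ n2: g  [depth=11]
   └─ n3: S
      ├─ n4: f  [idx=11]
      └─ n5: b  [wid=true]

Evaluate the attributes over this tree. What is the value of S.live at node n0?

true

1. n2.depth = 11  [terminal]
2. n4.idx = 11  [terminal]
3. n5.wid = true  [terminal]
4. n3.sig = -7  [f.idx - 18]
5. n3.live = true  [true]
6. n1.sig = 9  [(if S₁.live then S₁.sig else g.depth) + 16]
7. n1.live = false  [false]
8. n0.sig = -8  [-8]
9. n0.live = true  [S₁.sig > 8]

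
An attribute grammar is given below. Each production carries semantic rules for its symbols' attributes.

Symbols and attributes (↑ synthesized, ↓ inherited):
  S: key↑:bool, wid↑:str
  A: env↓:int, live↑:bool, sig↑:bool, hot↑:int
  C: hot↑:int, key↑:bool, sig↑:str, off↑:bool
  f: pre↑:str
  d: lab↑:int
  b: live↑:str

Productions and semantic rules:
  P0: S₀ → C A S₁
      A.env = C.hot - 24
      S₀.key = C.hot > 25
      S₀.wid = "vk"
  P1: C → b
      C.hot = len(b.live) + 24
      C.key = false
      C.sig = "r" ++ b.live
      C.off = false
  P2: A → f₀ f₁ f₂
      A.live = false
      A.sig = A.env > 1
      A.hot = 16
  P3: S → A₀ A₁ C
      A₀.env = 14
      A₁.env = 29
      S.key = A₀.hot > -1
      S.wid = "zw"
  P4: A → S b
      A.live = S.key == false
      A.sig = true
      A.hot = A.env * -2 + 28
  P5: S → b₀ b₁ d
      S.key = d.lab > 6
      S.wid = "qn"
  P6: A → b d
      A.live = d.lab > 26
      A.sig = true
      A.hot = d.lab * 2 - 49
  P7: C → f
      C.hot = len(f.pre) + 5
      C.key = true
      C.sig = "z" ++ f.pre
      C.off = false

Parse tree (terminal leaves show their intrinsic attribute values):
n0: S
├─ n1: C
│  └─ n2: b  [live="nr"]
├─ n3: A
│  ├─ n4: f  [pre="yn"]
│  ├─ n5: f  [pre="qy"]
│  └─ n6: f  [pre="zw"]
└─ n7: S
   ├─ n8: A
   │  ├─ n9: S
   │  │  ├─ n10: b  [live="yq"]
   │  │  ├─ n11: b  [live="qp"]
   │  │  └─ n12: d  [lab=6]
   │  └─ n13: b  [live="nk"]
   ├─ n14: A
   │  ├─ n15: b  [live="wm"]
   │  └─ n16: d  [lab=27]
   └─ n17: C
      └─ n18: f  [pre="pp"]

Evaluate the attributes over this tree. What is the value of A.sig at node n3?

true

1. n2.live = "nr"  [terminal]
2. n1.hot = 26  [len(b.live) + 24]
3. n1.key = false  [false]
4. n1.sig = "rnr"  ["r" ++ b.live]
5. n1.off = false  [false]
6. n3.env = 2  [C.hot - 24]
7. n4.pre = "yn"  [terminal]
8. n5.pre = "qy"  [terminal]
9. n6.pre = "zw"  [terminal]
10. n3.live = false  [false]
11. n3.sig = true  [A.env > 1]
12. n3.hot = 16  [16]
13. n8.env = 14  [14]
14. n10.live = "yq"  [terminal]
15. n11.live = "qp"  [terminal]
16. n12.lab = 6  [terminal]
17. n9.key = false  [d.lab > 6]
18. n9.wid = "qn"  ["qn"]
19. n13.live = "nk"  [terminal]
20. n8.live = true  [S.key == false]
21. n8.sig = true  [true]
22. n8.hot = 0  [A.env * -2 + 28]
23. n14.env = 29  [29]
24. n15.live = "wm"  [terminal]
25. n16.lab = 27  [terminal]
26. n14.live = true  [d.lab > 26]
27. n14.sig = true  [true]
28. n14.hot = 5  [d.lab * 2 - 49]
29. n18.pre = "pp"  [terminal]
30. n17.hot = 7  [len(f.pre) + 5]
31. n17.key = true  [true]
32. n17.sig = "zpp"  ["z" ++ f.pre]
33. n17.off = false  [false]
34. n7.key = true  [A₀.hot > -1]
35. n7.wid = "zw"  ["zw"]
36. n0.key = true  [C.hot > 25]
37. n0.wid = "vk"  ["vk"]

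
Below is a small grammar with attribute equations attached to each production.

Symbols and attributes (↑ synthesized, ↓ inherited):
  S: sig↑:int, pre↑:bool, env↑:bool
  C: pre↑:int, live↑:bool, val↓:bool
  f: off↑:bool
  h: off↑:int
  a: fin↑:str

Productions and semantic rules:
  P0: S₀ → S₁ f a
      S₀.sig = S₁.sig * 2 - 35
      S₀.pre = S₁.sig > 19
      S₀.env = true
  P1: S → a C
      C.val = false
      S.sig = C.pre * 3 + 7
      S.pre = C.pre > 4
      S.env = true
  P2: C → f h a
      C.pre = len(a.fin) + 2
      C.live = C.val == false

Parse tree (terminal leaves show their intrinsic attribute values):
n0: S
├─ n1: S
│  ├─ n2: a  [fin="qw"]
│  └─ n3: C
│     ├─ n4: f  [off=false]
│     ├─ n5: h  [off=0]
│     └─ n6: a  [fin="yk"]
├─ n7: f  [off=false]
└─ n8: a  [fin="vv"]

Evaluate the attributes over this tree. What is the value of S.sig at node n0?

3

1. n2.fin = "qw"  [terminal]
2. n3.val = false  [false]
3. n4.off = false  [terminal]
4. n5.off = 0  [terminal]
5. n6.fin = "yk"  [terminal]
6. n3.pre = 4  [len(a.fin) + 2]
7. n3.live = true  [C.val == false]
8. n1.sig = 19  [C.pre * 3 + 7]
9. n1.pre = false  [C.pre > 4]
10. n1.env = true  [true]
11. n7.off = false  [terminal]
12. n8.fin = "vv"  [terminal]
13. n0.sig = 3  [S₁.sig * 2 - 35]
14. n0.pre = false  [S₁.sig > 19]
15. n0.env = true  [true]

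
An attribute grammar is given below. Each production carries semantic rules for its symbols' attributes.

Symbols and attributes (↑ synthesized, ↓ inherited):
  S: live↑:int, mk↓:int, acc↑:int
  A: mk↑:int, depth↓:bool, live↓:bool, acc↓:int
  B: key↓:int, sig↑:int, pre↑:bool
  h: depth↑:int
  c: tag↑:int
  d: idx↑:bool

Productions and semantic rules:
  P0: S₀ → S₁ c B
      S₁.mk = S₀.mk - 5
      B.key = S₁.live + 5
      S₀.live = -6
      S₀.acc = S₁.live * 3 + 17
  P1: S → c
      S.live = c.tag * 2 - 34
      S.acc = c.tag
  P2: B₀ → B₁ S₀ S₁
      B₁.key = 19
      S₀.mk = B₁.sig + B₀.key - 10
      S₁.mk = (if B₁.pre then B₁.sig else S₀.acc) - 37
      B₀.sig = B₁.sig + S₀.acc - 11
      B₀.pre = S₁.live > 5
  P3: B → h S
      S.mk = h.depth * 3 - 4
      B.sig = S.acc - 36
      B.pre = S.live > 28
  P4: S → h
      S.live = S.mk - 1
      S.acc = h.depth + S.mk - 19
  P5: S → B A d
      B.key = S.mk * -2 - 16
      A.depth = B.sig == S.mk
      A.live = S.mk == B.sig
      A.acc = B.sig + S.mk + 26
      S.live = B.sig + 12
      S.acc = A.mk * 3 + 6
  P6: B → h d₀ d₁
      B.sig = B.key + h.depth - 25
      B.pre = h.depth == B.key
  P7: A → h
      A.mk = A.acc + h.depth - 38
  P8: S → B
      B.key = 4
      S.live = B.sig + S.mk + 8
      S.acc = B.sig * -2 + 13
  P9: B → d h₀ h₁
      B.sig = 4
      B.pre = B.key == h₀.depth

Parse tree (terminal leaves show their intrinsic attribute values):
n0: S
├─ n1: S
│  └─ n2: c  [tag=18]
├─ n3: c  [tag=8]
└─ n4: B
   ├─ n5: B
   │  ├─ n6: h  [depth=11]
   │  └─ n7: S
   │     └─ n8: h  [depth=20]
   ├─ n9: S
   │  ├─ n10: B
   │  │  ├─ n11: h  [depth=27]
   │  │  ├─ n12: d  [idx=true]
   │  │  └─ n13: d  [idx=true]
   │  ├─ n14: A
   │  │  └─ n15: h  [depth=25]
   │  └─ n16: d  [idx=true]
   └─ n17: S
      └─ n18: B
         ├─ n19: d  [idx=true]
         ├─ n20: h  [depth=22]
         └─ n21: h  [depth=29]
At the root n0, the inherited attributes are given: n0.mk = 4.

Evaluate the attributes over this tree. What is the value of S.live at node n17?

1. n0.mk = 4  [given at root]
2. n1.mk = -1  [S₀.mk - 5]
3. n2.tag = 18  [terminal]
4. n1.live = 2  [c.tag * 2 - 34]
5. n1.acc = 18  [c.tag]
6. n3.tag = 8  [terminal]
7. n4.key = 7  [S₁.live + 5]
8. n5.key = 19  [19]
9. n6.depth = 11  [terminal]
10. n7.mk = 29  [h.depth * 3 - 4]
11. n8.depth = 20  [terminal]
12. n7.live = 28  [S.mk - 1]
13. n7.acc = 30  [h.depth + S.mk - 19]
14. n5.sig = -6  [S.acc - 36]
15. n5.pre = false  [S.live > 28]
16. n9.mk = -9  [B₁.sig + B₀.key - 10]
17. n10.key = 2  [S.mk * -2 - 16]
18. n11.depth = 27  [terminal]
19. n12.idx = true  [terminal]
20. n13.idx = true  [terminal]
21. n10.sig = 4  [B.key + h.depth - 25]
22. n10.pre = false  [h.depth == B.key]
23. n14.depth = false  [B.sig == S.mk]
24. n14.live = false  [S.mk == B.sig]
25. n14.acc = 21  [B.sig + S.mk + 26]
26. n15.depth = 25  [terminal]
27. n14.mk = 8  [A.acc + h.depth - 38]
28. n16.idx = true  [terminal]
29. n9.live = 16  [B.sig + 12]
30. n9.acc = 30  [A.mk * 3 + 6]
31. n17.mk = -7  [(if B₁.pre then B₁.sig else S₀.acc) - 37]
32. n18.key = 4  [4]
33. n19.idx = true  [terminal]
34. n20.depth = 22  [terminal]
35. n21.depth = 29  [terminal]
36. n18.sig = 4  [4]
37. n18.pre = false  [B.key == h₀.depth]
38. n17.live = 5  [B.sig + S.mk + 8]
39. n17.acc = 5  [B.sig * -2 + 13]
40. n4.sig = 13  [B₁.sig + S₀.acc - 11]
41. n4.pre = false  [S₁.live > 5]
42. n0.live = -6  [-6]
43. n0.acc = 23  [S₁.live * 3 + 17]

5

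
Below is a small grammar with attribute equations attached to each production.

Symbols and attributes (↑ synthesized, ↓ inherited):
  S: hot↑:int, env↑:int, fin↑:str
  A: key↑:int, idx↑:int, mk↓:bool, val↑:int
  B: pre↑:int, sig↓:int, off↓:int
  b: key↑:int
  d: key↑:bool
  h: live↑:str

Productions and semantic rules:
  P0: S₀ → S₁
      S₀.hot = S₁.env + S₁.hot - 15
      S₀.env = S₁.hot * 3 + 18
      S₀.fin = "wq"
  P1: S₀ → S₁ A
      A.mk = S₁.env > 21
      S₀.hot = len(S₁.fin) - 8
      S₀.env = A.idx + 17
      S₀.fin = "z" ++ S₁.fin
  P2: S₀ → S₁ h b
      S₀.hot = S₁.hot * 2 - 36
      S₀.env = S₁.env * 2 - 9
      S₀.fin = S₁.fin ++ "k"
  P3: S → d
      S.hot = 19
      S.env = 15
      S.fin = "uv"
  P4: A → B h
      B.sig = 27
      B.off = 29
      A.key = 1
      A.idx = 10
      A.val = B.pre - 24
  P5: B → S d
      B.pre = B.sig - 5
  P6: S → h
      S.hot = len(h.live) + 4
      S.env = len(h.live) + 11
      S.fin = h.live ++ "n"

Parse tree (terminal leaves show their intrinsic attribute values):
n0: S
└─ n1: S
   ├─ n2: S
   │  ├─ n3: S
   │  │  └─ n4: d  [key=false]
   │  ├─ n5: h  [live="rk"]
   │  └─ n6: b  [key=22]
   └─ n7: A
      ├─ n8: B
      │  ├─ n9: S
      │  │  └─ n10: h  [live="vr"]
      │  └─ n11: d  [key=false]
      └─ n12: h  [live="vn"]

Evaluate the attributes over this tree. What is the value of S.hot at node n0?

1. n4.key = false  [terminal]
2. n3.hot = 19  [19]
3. n3.env = 15  [15]
4. n3.fin = "uv"  ["uv"]
5. n5.live = "rk"  [terminal]
6. n6.key = 22  [terminal]
7. n2.hot = 2  [S₁.hot * 2 - 36]
8. n2.env = 21  [S₁.env * 2 - 9]
9. n2.fin = "uvk"  [S₁.fin ++ "k"]
10. n7.mk = false  [S₁.env > 21]
11. n8.sig = 27  [27]
12. n8.off = 29  [29]
13. n10.live = "vr"  [terminal]
14. n9.hot = 6  [len(h.live) + 4]
15. n9.env = 13  [len(h.live) + 11]
16. n9.fin = "vrn"  [h.live ++ "n"]
17. n11.key = false  [terminal]
18. n8.pre = 22  [B.sig - 5]
19. n12.live = "vn"  [terminal]
20. n7.key = 1  [1]
21. n7.idx = 10  [10]
22. n7.val = -2  [B.pre - 24]
23. n1.hot = -5  [len(S₁.fin) - 8]
24. n1.env = 27  [A.idx + 17]
25. n1.fin = "zuvk"  ["z" ++ S₁.fin]
26. n0.hot = 7  [S₁.env + S₁.hot - 15]
27. n0.env = 3  [S₁.hot * 3 + 18]
28. n0.fin = "wq"  ["wq"]

7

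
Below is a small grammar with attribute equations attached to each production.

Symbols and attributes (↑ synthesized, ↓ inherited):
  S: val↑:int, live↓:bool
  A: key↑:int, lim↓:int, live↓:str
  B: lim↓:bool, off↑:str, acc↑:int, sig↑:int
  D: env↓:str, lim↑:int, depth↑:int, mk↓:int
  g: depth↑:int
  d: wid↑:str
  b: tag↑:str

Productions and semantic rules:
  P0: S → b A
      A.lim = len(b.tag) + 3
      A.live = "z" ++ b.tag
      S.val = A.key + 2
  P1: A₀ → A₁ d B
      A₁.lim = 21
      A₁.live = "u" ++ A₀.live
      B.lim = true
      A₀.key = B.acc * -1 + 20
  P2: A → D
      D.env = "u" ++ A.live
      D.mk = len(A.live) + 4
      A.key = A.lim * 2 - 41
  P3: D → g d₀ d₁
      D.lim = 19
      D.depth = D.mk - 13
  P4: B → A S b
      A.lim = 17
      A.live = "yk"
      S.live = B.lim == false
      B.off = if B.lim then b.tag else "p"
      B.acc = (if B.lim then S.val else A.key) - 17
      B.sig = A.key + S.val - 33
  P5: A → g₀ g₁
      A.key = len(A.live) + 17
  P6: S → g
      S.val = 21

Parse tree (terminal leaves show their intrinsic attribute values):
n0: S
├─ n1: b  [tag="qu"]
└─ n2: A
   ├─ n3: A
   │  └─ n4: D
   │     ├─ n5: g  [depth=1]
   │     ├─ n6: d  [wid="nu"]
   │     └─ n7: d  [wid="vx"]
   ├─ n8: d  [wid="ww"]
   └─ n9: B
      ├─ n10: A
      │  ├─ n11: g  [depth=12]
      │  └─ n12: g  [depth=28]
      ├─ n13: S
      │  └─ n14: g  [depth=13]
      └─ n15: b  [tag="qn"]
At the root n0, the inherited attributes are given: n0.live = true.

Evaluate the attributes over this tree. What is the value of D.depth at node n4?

1. n0.live = true  [given at root]
2. n1.tag = "qu"  [terminal]
3. n2.lim = 5  [len(b.tag) + 3]
4. n2.live = "zqu"  ["z" ++ b.tag]
5. n3.lim = 21  [21]
6. n3.live = "uzqu"  ["u" ++ A₀.live]
7. n4.env = "uuzqu"  ["u" ++ A.live]
8. n4.mk = 8  [len(A.live) + 4]
9. n5.depth = 1  [terminal]
10. n6.wid = "nu"  [terminal]
11. n7.wid = "vx"  [terminal]
12. n4.lim = 19  [19]
13. n4.depth = -5  [D.mk - 13]
14. n3.key = 1  [A.lim * 2 - 41]
15. n8.wid = "ww"  [terminal]
16. n9.lim = true  [true]
17. n10.lim = 17  [17]
18. n10.live = "yk"  ["yk"]
19. n11.depth = 12  [terminal]
20. n12.depth = 28  [terminal]
21. n10.key = 19  [len(A.live) + 17]
22. n13.live = false  [B.lim == false]
23. n14.depth = 13  [terminal]
24. n13.val = 21  [21]
25. n15.tag = "qn"  [terminal]
26. n9.off = "qn"  [if B.lim then b.tag else "p"]
27. n9.acc = 4  [(if B.lim then S.val else A.key) - 17]
28. n9.sig = 7  [A.key + S.val - 33]
29. n2.key = 16  [B.acc * -1 + 20]
30. n0.val = 18  [A.key + 2]

-5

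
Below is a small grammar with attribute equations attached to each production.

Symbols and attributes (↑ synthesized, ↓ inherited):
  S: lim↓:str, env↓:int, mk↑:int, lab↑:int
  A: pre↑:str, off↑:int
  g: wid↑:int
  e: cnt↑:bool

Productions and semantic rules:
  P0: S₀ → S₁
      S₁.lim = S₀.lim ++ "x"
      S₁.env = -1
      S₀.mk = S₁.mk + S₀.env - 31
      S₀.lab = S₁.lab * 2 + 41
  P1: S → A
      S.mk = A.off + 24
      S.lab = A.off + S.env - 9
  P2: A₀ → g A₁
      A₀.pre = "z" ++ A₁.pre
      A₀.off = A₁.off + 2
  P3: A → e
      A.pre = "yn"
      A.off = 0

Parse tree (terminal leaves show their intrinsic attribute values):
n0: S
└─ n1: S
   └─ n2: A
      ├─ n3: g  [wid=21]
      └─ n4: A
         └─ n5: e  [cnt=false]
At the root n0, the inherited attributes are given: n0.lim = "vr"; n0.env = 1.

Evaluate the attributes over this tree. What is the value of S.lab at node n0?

25

1. n0.lim = "vr"  [given at root]
2. n0.env = 1  [given at root]
3. n1.lim = "vrx"  [S₀.lim ++ "x"]
4. n1.env = -1  [-1]
5. n3.wid = 21  [terminal]
6. n5.cnt = false  [terminal]
7. n4.pre = "yn"  ["yn"]
8. n4.off = 0  [0]
9. n2.pre = "zyn"  ["z" ++ A₁.pre]
10. n2.off = 2  [A₁.off + 2]
11. n1.mk = 26  [A.off + 24]
12. n1.lab = -8  [A.off + S.env - 9]
13. n0.mk = -4  [S₁.mk + S₀.env - 31]
14. n0.lab = 25  [S₁.lab * 2 + 41]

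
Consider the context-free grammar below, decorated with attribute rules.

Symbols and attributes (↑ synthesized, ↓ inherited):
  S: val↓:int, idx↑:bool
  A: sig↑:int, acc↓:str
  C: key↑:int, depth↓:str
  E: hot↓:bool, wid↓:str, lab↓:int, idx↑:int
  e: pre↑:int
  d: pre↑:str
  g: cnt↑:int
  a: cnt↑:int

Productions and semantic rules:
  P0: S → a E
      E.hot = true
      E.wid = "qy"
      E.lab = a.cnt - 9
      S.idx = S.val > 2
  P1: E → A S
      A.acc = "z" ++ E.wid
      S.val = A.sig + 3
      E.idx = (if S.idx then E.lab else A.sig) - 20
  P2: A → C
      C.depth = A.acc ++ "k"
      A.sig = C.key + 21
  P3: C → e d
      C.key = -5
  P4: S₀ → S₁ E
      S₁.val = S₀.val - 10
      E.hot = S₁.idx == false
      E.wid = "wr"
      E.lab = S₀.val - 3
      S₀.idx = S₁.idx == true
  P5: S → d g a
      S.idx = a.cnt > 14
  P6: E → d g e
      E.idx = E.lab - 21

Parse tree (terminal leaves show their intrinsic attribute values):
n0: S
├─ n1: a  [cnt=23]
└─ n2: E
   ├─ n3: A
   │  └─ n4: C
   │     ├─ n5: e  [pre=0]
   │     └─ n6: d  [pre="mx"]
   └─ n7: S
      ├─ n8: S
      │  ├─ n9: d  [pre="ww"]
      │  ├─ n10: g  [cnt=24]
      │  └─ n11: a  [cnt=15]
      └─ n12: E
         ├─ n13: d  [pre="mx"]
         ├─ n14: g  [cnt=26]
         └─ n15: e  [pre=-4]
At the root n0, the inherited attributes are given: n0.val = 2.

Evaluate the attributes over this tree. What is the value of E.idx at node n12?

1. n0.val = 2  [given at root]
2. n1.cnt = 23  [terminal]
3. n2.hot = true  [true]
4. n2.wid = "qy"  ["qy"]
5. n2.lab = 14  [a.cnt - 9]
6. n3.acc = "zqy"  ["z" ++ E.wid]
7. n4.depth = "zqyk"  [A.acc ++ "k"]
8. n5.pre = 0  [terminal]
9. n6.pre = "mx"  [terminal]
10. n4.key = -5  [-5]
11. n3.sig = 16  [C.key + 21]
12. n7.val = 19  [A.sig + 3]
13. n8.val = 9  [S₀.val - 10]
14. n9.pre = "ww"  [terminal]
15. n10.cnt = 24  [terminal]
16. n11.cnt = 15  [terminal]
17. n8.idx = true  [a.cnt > 14]
18. n12.hot = false  [S₁.idx == false]
19. n12.wid = "wr"  ["wr"]
20. n12.lab = 16  [S₀.val - 3]
21. n13.pre = "mx"  [terminal]
22. n14.cnt = 26  [terminal]
23. n15.pre = -4  [terminal]
24. n12.idx = -5  [E.lab - 21]
25. n7.idx = true  [S₁.idx == true]
26. n2.idx = -6  [(if S.idx then E.lab else A.sig) - 20]
27. n0.idx = false  [S.val > 2]

-5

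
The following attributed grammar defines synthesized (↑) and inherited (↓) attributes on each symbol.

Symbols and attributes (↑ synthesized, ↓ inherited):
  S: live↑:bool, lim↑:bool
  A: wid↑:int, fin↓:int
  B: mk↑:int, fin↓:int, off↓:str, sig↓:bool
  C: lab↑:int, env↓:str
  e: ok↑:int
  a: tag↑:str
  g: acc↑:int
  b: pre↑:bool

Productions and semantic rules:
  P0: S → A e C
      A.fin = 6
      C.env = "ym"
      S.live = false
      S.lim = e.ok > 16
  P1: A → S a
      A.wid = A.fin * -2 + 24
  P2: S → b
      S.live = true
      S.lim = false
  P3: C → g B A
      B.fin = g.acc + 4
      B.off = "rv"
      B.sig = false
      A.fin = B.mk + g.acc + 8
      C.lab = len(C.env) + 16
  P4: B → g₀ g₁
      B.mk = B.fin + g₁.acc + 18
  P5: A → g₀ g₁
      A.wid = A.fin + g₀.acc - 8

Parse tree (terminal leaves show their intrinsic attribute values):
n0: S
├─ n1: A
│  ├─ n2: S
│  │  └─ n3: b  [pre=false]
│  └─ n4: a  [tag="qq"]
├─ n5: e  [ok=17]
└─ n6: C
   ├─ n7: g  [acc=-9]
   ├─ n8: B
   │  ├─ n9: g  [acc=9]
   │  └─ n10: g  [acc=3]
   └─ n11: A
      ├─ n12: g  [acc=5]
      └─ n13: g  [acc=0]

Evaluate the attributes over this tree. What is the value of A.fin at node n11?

15

1. n1.fin = 6  [6]
2. n3.pre = false  [terminal]
3. n2.live = true  [true]
4. n2.lim = false  [false]
5. n4.tag = "qq"  [terminal]
6. n1.wid = 12  [A.fin * -2 + 24]
7. n5.ok = 17  [terminal]
8. n6.env = "ym"  ["ym"]
9. n7.acc = -9  [terminal]
10. n8.fin = -5  [g.acc + 4]
11. n8.off = "rv"  ["rv"]
12. n8.sig = false  [false]
13. n9.acc = 9  [terminal]
14. n10.acc = 3  [terminal]
15. n8.mk = 16  [B.fin + g₁.acc + 18]
16. n11.fin = 15  [B.mk + g.acc + 8]
17. n12.acc = 5  [terminal]
18. n13.acc = 0  [terminal]
19. n11.wid = 12  [A.fin + g₀.acc - 8]
20. n6.lab = 18  [len(C.env) + 16]
21. n0.live = false  [false]
22. n0.lim = true  [e.ok > 16]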